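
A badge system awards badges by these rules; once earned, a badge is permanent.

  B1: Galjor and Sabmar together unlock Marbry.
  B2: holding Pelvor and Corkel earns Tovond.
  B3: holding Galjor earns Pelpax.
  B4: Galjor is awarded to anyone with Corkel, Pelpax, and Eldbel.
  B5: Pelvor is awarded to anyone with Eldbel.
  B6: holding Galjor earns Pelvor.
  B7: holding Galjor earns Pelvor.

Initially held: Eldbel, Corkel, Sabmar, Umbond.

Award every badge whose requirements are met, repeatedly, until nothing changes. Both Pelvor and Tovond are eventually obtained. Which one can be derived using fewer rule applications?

Pelvor

Pelvor: With Eldbel, Pelvor is earned (B5). [1 rule application]
Tovond: With Eldbel, Pelvor is earned (B5). With Pelvor and Corkel, Tovond is earned (B2). [2 rule applications]
Pelvor needs fewer.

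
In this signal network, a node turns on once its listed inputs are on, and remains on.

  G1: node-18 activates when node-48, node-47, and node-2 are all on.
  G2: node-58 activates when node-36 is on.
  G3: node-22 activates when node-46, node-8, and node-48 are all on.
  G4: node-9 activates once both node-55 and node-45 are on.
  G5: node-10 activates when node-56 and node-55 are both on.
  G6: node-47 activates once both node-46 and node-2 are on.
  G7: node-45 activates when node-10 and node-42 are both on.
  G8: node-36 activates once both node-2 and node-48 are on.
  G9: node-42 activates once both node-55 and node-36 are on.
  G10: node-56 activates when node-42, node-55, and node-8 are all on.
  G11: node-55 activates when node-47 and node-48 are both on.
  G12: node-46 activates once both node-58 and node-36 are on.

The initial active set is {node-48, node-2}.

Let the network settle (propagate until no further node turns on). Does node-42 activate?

node-2 and node-48 are on, so node-36 activates (G8).
G2: node-36 on → node-58 on.
node-58 and node-36 are on, so node-46 activates (G12).
node-46 and node-2 are on, so node-47 activates (G6).
G11: node-47 and node-48 on → node-55 on.
G9: node-55 and node-36 on → node-42 on.

Yes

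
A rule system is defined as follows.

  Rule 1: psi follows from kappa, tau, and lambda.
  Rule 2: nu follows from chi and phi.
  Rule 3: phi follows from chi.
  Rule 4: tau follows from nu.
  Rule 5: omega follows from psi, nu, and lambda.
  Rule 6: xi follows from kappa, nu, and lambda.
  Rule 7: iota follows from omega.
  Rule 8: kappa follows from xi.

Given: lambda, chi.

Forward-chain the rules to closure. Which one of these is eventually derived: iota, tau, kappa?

tau

From chi, Rule 3 gives phi.
From chi and phi, Rule 2 gives nu.
nu holds, so tau follows (Rule 4).
kappa would need xi (Rule 8), but xi is never established. iota would need omega (Rule 7), but omega is never established.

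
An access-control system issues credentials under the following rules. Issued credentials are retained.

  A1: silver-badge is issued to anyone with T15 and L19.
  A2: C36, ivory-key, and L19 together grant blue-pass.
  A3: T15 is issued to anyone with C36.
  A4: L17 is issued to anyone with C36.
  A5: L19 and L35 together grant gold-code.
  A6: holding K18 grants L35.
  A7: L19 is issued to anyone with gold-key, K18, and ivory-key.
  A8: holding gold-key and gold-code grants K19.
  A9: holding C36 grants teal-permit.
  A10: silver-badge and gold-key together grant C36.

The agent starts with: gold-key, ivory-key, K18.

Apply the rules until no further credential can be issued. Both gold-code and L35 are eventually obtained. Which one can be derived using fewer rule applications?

L35: Holding K18 grants L35 (A6). [1 rule application]
gold-code: Holding gold-key, K18, and ivory-key grants L19 (A7). Holding K18 grants L35 (A6). Holding L19 and L35 grants gold-code (A5). [3 rule applications]
L35 needs fewer.

L35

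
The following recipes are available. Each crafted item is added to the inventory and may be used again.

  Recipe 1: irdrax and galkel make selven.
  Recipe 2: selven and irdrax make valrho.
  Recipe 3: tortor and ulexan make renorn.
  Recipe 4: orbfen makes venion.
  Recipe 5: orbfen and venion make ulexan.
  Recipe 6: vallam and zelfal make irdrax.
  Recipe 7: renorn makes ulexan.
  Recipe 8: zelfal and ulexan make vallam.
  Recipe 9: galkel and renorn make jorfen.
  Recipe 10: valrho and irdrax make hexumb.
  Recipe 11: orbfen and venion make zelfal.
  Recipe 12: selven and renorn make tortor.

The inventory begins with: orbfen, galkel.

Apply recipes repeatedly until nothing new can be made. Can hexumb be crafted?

orbfen → venion (Recipe 4).
orbfen and venion → zelfal (Recipe 11).
Using Recipe 5, orbfen and venion make ulexan.
Using Recipe 8, zelfal and ulexan make vallam.
Using Recipe 6, vallam and zelfal make irdrax.
Using Recipe 1, irdrax and galkel make selven.
selven and irdrax → valrho (Recipe 2).
Using Recipe 10, valrho and irdrax make hexumb.

Yes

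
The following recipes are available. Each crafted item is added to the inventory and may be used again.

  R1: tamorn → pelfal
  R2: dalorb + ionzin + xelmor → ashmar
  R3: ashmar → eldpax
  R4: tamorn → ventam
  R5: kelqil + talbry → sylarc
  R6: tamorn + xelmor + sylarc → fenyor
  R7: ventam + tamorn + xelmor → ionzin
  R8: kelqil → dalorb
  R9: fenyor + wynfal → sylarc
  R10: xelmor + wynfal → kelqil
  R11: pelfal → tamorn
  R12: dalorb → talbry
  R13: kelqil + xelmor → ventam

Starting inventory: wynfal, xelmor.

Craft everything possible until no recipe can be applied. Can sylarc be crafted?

Yes

Using R10, xelmor and wynfal make kelqil.
kelqil → dalorb (R8).
dalorb → talbry (R12).
Using R5, kelqil and talbry make sylarc.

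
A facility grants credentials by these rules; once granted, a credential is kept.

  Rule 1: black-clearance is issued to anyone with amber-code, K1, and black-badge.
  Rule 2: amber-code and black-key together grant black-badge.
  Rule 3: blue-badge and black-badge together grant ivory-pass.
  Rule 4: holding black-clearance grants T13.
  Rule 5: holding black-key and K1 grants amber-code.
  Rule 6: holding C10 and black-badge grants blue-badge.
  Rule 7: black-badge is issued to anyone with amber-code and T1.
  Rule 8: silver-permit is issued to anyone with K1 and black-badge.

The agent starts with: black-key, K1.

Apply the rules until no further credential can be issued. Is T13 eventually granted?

Holding black-key and K1 grants amber-code (Rule 5).
Holding amber-code and black-key grants black-badge (Rule 2).
Holding amber-code, K1, and black-badge grants black-clearance (Rule 1).
Holding black-clearance grants T13 (Rule 4).

Yes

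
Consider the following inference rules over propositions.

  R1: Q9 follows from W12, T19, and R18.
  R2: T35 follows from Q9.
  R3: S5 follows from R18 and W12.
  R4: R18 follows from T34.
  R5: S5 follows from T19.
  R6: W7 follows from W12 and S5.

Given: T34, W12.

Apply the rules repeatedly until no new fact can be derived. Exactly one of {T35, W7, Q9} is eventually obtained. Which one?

T34 holds, so R18 follows (R4).
From R18 and W12, R3 gives S5.
From W12 and S5, R6 gives W7.
Q9 would need W12, T19, and R18 (R1), but T19 is never established. T35 would need Q9 (R2), but Q9 is never established.

W7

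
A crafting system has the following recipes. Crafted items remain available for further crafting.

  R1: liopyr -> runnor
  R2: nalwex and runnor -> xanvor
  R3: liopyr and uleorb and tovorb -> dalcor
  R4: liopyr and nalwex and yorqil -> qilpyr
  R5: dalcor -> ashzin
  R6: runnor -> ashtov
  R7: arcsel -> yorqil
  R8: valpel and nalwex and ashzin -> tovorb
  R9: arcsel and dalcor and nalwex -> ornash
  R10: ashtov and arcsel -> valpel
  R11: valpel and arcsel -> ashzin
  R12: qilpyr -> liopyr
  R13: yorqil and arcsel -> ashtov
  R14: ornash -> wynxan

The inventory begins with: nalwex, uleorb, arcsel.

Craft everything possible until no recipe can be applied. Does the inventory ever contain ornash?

ornash would need arcsel, dalcor, and nalwex (R9), but dalcor is never obtained.

No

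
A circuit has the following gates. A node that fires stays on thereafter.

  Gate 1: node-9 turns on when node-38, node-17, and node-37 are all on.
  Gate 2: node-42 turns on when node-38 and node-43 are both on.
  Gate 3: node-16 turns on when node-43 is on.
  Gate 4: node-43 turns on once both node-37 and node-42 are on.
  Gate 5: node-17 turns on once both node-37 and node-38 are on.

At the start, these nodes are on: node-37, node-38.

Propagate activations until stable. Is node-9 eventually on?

Yes

node-37 and node-38 are on, so node-17 turns on (Gate 5).
node-38, node-17, and node-37 are on, so node-9 turns on (Gate 1).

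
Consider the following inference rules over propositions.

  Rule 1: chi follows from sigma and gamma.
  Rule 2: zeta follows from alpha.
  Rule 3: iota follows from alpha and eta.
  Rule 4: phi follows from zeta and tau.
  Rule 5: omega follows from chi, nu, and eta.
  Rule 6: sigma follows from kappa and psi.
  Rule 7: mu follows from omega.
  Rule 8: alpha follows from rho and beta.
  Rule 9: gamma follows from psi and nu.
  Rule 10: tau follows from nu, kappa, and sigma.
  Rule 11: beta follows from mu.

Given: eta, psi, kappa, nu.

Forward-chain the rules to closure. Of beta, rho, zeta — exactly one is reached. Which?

From psi and nu, Rule 9 gives gamma.
kappa and psi hold, so sigma follows (Rule 6).
sigma and gamma hold, so chi follows (Rule 1).
chi, nu, and eta hold, so omega follows (Rule 5).
From omega, Rule 7 gives mu.
From mu, Rule 11 gives beta.
zeta would need alpha (Rule 2), but alpha is never established. No rule produces rho, and it is not given.

beta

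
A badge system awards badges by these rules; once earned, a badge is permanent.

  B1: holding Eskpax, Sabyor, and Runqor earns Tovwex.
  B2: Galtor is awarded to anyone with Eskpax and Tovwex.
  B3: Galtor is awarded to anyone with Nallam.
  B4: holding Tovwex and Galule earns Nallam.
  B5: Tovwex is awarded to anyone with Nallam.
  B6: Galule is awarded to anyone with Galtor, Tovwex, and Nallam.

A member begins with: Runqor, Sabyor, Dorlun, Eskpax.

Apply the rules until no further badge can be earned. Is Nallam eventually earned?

Nallam would need Tovwex and Galule (B4), but Galule is never earned.

No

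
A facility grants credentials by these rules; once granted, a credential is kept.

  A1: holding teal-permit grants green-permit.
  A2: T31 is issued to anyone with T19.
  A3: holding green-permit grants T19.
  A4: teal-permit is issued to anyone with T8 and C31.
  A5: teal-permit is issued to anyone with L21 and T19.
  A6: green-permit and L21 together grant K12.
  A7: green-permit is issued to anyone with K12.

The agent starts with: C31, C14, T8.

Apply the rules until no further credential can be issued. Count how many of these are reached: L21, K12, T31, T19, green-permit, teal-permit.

Holding T8 and C31 grants teal-permit (A4).
Holding teal-permit grants green-permit (A1).
Holding green-permit grants T19 (A3).
Holding T19 grants T31 (A2).
No rule produces L21, and it is not given.
K12 would need green-permit and L21 (A6), but L21 is never granted.
T31: reached.
T19: reached.
green-permit: reached.
teal-permit: reached.
Reached: T31, T19, green-permit, and teal-permit — 4 of the 6.

4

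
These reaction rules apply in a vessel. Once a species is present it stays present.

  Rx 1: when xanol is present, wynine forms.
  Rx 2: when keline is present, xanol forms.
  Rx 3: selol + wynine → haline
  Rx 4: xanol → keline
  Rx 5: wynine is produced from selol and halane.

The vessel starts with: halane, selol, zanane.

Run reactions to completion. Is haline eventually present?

selol and halane present → wynine forms (Rx 5).
selol and wynine present → haline forms (Rx 3).

Yes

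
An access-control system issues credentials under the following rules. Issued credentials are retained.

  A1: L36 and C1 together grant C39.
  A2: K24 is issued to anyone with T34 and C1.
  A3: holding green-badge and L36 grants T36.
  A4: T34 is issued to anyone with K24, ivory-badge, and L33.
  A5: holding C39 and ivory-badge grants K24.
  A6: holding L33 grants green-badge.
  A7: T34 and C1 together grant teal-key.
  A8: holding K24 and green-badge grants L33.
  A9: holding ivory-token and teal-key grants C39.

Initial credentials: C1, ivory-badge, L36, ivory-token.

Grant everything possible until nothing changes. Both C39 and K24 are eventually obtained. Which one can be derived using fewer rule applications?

C39: Holding L36 and C1 grants C39 (A1). [1 rule application]
K24: Holding L36 and C1 grants C39 (A1). Holding C39 and ivory-badge grants K24 (A5). [2 rule applications]
C39 needs fewer.

C39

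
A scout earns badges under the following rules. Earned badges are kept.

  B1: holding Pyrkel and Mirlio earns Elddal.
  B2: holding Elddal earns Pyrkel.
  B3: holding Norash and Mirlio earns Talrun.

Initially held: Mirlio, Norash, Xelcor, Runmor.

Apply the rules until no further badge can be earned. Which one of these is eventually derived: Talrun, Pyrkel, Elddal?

Talrun

With Norash and Mirlio, Talrun is earned (B3).
Pyrkel would need Elddal (B2), but Elddal is never earned. Elddal would need Pyrkel and Mirlio (B1), but Pyrkel is never earned.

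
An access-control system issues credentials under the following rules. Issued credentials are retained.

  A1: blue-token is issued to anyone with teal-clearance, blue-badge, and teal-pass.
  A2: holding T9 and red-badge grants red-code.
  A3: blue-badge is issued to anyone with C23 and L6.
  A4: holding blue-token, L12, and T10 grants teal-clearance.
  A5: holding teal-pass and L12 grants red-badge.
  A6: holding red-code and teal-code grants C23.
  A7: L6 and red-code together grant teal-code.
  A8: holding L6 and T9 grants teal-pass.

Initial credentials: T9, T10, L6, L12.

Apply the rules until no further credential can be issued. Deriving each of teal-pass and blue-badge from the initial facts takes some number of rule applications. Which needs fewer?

teal-pass

teal-pass: Holding L6 and T9 grants teal-pass (A8). [1 rule application]
blue-badge: Holding L6 and T9 grants teal-pass (A8). Holding teal-pass and L12 grants red-badge (A5). Holding T9 and red-badge grants red-code (A2). Holding L6 and red-code grants teal-code (A7). Holding red-code and teal-code grants C23 (A6). Holding C23 and L6 grants blue-badge (A3). [6 rule applications]
teal-pass needs fewer.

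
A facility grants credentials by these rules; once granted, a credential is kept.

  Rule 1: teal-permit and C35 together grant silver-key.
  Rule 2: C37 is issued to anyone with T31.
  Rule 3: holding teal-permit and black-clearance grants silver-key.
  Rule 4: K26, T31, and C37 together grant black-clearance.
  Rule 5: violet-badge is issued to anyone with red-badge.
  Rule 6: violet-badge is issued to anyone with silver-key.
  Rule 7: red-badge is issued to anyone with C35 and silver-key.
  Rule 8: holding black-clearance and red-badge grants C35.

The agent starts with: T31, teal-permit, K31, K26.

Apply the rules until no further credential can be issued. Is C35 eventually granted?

No

C35 would need black-clearance and red-badge (Rule 8), but red-badge is never granted.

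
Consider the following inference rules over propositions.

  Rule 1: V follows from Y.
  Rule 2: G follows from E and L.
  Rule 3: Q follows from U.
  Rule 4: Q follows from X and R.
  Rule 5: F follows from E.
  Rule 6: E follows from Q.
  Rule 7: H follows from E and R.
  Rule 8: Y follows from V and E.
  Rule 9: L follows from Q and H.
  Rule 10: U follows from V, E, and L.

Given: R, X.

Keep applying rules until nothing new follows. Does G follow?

From X and R, Rule 4 gives Q.
From Q, Rule 6 gives E.
From E and R, Rule 7 gives H.
Q and H hold, so L follows (Rule 9).
From E and L, Rule 2 gives G.

Yes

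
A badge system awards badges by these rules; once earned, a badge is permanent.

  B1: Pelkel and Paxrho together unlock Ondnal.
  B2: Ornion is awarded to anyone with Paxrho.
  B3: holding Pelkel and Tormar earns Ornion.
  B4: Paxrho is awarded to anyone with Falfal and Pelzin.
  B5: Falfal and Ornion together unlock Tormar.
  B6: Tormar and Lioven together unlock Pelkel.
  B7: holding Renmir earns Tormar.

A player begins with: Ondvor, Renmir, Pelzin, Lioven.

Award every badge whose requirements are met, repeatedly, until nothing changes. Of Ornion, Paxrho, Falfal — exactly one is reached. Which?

Ornion

With Renmir, Tormar is earned (B7).
With Tormar and Lioven, Pelkel is earned (B6).
With Pelkel and Tormar, Ornion is earned (B3).
No rule produces Falfal, and it is not given. Paxrho would need Falfal and Pelzin (B4), but Falfal is never earned.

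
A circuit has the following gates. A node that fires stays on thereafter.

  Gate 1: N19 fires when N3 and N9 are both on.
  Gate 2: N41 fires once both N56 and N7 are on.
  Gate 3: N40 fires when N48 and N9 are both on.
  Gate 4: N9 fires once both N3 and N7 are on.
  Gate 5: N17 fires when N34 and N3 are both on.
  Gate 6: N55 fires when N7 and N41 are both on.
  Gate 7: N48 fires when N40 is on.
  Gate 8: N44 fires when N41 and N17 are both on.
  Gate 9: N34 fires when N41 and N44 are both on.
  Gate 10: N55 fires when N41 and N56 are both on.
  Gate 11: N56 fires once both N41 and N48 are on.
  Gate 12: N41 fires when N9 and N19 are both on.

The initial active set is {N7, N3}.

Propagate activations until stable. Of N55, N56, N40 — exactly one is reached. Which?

N55

Gate 4: N3 and N7 on → N9 on.
N3 and N9 are on, so N19 fires (Gate 1).
N9 and N19 are on, so N41 fires (Gate 12).
N7 and N41 are on, so N55 fires (Gate 6).
N40 would need N48 and N9 (Gate 3), but N48 never turns on. N56 would need N41 and N48 (Gate 11), but N48 never turns on.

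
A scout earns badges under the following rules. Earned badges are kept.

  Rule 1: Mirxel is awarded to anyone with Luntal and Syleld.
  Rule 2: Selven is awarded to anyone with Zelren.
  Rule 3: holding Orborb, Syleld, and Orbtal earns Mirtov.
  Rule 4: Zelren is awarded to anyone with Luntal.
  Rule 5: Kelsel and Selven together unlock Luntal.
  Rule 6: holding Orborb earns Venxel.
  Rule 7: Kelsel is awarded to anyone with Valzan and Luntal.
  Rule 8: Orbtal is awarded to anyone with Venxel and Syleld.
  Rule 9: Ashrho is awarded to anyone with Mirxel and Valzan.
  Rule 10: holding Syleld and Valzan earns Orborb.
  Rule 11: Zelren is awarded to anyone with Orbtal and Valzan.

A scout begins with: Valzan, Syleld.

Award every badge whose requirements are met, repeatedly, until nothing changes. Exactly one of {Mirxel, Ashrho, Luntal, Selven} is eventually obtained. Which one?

With Syleld and Valzan, Orborb is earned (Rule 10).
With Orborb, Venxel is earned (Rule 6).
With Venxel and Syleld, Orbtal is earned (Rule 8).
With Orbtal and Valzan, Zelren is earned (Rule 11).
With Zelren, Selven is earned (Rule 2).
Luntal would need Kelsel and Selven (Rule 5), but Kelsel is never earned. Mirxel would need Luntal and Syleld (Rule 1), but Luntal is never earned. Ashrho would need Mirxel and Valzan (Rule 9), but Mirxel is never earned.

Selven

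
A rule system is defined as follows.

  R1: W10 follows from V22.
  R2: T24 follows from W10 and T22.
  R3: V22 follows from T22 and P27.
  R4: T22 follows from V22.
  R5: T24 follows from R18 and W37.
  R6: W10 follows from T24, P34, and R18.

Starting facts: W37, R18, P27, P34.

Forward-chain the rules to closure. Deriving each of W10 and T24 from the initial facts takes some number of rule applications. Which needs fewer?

T24

T24: From R18 and W37, R5 gives T24. [1 rule application]
W10: From R18 and W37, R5 gives T24. T24, P34, and R18 hold, so W10 follows (R6). [2 rule applications]
T24 needs fewer.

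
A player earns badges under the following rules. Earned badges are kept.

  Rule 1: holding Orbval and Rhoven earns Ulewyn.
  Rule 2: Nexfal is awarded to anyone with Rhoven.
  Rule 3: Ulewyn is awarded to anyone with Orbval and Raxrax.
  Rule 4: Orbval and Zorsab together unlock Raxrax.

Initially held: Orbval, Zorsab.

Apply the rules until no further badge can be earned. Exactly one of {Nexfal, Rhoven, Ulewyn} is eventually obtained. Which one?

With Orbval and Zorsab, Raxrax is earned (Rule 4).
With Orbval and Raxrax, Ulewyn is earned (Rule 3).
No rule produces Rhoven, and it is not given. Nexfal would need Rhoven (Rule 2), but Rhoven is never earned.

Ulewyn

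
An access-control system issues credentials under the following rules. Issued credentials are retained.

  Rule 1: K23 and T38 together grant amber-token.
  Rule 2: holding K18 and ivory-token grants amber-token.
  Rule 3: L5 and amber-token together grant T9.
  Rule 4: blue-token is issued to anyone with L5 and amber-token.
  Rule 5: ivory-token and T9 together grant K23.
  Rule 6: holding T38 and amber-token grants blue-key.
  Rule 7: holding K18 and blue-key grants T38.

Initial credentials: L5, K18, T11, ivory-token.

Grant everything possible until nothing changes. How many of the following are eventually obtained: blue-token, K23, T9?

3

Holding K18 and ivory-token grants amber-token (Rule 2).
Holding L5 and amber-token grants T9 (Rule 3).
Holding L5 and amber-token grants blue-token (Rule 4).
Holding ivory-token and T9 grants K23 (Rule 5).
blue-token: reached.
K23: reached.
T9: reached.
All 3 are reached.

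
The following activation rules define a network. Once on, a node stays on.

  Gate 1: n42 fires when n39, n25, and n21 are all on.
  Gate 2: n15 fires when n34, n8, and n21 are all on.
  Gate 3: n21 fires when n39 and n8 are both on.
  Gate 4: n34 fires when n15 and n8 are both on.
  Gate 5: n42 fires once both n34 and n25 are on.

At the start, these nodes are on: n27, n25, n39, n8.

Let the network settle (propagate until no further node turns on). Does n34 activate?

n34 would need n15 and n8 (Gate 4), but n15 never turns on.

No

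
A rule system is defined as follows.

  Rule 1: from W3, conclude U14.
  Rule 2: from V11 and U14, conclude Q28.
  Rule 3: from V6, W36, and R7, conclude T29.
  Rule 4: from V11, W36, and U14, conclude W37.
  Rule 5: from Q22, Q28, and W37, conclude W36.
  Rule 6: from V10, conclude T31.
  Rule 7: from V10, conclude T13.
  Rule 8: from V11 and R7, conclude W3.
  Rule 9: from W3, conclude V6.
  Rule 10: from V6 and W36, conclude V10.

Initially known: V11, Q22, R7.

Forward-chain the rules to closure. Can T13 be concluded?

No

T13 would need V10 (Rule 7), but V10 is never established.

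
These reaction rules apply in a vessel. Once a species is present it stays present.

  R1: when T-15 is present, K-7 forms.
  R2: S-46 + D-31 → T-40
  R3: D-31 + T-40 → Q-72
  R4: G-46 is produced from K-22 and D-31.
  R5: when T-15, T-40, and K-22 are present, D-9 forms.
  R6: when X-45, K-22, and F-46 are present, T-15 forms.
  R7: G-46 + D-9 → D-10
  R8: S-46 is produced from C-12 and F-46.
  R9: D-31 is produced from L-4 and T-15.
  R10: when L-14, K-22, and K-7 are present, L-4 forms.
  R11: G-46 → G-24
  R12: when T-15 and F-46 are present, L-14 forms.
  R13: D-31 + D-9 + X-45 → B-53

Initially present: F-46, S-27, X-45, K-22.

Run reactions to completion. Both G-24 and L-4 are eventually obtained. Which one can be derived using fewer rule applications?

L-4: X-45, K-22, and F-46 present → T-15 forms (R6). T-15 and F-46 present → L-14 forms (R12). T-15 present → K-7 forms (R1). L-14, K-22, and K-7 present → L-4 forms (R10). [4 rule applications]
G-24: X-45, K-22, and F-46 present → T-15 forms (R6). T-15 and F-46 present → L-14 forms (R12). T-15 present → K-7 forms (R1). L-14, K-22, and K-7 present → L-4 forms (R10). L-4 and T-15 present → D-31 forms (R9). K-22 and D-31 present → G-46 forms (R4). G-46 present → G-24 forms (R11). [7 rule applications]
L-4 needs fewer.

L-4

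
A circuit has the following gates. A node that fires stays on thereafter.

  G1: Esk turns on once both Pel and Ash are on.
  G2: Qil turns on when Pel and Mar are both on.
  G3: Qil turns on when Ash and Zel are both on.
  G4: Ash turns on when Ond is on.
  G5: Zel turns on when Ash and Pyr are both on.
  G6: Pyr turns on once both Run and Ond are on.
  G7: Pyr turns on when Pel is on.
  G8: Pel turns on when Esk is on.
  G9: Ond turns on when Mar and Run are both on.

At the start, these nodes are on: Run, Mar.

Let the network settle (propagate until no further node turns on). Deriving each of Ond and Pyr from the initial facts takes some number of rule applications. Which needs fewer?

Ond

Ond: Mar and Run are on, so Ond turns on (G9). [1 rule application]
Pyr: Mar and Run are on, so Ond turns on (G9). Run and Ond are on, so Pyr turns on (G6). [2 rule applications]
Ond needs fewer.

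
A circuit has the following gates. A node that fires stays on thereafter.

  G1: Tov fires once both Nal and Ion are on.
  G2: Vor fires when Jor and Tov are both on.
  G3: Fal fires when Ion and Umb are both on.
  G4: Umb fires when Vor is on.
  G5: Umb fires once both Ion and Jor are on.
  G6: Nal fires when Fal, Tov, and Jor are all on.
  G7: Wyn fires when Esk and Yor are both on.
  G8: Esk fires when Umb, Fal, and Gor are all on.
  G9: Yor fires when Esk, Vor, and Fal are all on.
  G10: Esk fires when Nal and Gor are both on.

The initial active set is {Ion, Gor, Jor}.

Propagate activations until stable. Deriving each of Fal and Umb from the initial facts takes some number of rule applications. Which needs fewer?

Umb: G5: Ion and Jor on → Umb on. [1 rule application]
Fal: Ion and Jor are on, so Umb fires (G5). Ion and Umb are on, so Fal fires (G3). [2 rule applications]
Umb needs fewer.

Umb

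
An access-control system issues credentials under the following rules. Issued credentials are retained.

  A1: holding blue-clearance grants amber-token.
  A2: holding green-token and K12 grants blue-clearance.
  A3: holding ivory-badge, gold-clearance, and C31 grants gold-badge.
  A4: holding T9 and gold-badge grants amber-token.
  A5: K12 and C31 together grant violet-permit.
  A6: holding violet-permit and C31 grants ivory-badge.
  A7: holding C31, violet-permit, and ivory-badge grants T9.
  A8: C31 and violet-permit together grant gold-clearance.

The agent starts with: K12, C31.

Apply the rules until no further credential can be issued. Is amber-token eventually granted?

Holding K12 and C31 grants violet-permit (A5).
Holding violet-permit and C31 grants ivory-badge (A6).
Holding C31 and violet-permit grants gold-clearance (A8).
Holding ivory-badge, gold-clearance, and C31 grants gold-badge (A3).
Holding C31, violet-permit, and ivory-badge grants T9 (A7).
Holding T9 and gold-badge grants amber-token (A4).

Yes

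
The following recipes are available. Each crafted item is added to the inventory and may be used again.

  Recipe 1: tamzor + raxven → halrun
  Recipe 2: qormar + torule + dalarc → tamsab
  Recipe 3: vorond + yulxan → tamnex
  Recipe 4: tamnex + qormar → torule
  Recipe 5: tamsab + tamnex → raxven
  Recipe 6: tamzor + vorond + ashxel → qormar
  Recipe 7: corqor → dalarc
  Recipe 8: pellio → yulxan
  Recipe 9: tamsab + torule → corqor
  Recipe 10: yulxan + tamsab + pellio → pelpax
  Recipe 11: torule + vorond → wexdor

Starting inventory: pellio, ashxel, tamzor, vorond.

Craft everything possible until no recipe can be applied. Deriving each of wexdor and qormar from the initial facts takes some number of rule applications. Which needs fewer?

qormar

qormar: Using Recipe 6, tamzor, vorond, and ashxel make qormar. [1 rule application]
wexdor: Using Recipe 6, tamzor, vorond, and ashxel make qormar. Using Recipe 8, pellio makes yulxan. Using Recipe 3, vorond and yulxan make tamnex. Using Recipe 4, tamnex and qormar make torule. torule + vorond → wexdor (Recipe 11). [5 rule applications]
qormar needs fewer.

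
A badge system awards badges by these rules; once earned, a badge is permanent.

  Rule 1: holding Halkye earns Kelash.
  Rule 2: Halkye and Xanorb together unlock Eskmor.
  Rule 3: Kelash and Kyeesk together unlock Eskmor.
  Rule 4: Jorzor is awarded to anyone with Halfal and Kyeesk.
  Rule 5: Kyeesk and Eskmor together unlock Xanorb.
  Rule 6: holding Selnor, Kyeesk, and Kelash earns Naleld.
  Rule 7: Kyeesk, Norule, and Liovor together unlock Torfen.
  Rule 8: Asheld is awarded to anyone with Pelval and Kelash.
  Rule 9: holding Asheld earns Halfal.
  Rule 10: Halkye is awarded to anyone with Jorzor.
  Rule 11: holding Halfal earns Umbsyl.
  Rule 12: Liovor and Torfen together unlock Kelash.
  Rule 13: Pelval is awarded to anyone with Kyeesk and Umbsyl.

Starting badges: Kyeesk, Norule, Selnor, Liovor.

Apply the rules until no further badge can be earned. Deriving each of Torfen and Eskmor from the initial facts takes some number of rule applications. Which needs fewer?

Torfen: With Kyeesk, Norule, and Liovor, Torfen is earned (Rule 7). [1 rule application]
Eskmor: With Kyeesk, Norule, and Liovor, Torfen is earned (Rule 7). With Liovor and Torfen, Kelash is earned (Rule 12). With Kelash and Kyeesk, Eskmor is earned (Rule 3). [3 rule applications]
Torfen needs fewer.

Torfen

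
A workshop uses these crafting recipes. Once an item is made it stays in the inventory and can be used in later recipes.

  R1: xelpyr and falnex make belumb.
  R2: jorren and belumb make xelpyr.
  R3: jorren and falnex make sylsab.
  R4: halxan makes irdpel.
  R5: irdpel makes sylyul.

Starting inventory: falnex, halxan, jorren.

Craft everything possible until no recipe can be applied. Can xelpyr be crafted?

No

xelpyr would need jorren and belumb (R2), but belumb is never obtained.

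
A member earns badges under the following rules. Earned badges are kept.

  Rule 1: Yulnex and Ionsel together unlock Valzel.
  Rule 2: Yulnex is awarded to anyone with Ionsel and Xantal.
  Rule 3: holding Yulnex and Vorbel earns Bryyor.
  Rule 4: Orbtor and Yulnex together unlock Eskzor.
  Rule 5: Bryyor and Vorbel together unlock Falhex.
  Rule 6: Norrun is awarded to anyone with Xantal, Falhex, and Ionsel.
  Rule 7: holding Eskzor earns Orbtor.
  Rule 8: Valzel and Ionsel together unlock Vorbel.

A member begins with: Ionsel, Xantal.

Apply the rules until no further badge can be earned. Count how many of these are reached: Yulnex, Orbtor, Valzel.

With Ionsel and Xantal, Yulnex is earned (Rule 2).
With Yulnex and Ionsel, Valzel is earned (Rule 1).
Yulnex: reached.
Orbtor would need Eskzor (Rule 7), but Eskzor is never earned.
Valzel: reached.
Reached: Yulnex and Valzel — 2 of the 3.

2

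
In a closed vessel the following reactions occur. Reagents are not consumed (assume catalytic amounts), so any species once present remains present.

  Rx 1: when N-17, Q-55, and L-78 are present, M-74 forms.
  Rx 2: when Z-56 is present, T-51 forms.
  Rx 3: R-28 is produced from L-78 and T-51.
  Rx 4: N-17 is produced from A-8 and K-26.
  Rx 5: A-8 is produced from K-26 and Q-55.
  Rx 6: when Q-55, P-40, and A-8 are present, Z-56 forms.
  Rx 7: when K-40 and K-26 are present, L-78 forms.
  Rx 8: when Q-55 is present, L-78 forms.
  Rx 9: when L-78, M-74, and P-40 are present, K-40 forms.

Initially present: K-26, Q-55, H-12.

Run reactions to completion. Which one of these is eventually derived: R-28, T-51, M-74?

K-26 and Q-55 present → A-8 forms (Rx 5).
Q-55 present → L-78 forms (Rx 8).
A-8 and K-26 present → N-17 forms (Rx 4).
N-17, Q-55, and L-78 present → M-74 forms (Rx 1).
R-28 would need L-78 and T-51 (Rx 3), but T-51 never forms. T-51 would need Z-56 (Rx 2), but Z-56 never forms.

M-74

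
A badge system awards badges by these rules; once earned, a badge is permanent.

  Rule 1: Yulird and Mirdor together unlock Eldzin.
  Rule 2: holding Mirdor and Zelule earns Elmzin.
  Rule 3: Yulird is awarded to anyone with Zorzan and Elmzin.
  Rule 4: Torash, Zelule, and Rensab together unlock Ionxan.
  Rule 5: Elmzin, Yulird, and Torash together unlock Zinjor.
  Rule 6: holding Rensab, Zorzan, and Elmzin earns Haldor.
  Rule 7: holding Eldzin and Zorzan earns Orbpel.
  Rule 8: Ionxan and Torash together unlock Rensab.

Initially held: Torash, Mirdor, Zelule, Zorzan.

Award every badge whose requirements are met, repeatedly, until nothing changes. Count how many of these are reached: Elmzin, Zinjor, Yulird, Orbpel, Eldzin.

With Mirdor and Zelule, Elmzin is earned (Rule 2).
With Zorzan and Elmzin, Yulird is earned (Rule 3).
With Elmzin, Yulird, and Torash, Zinjor is earned (Rule 5).
With Yulird and Mirdor, Eldzin is earned (Rule 1).
With Eldzin and Zorzan, Orbpel is earned (Rule 7).
Elmzin: reached.
Zinjor: reached.
Yulird: reached.
Orbpel: reached.
Eldzin: reached.
All 5 are reached.

5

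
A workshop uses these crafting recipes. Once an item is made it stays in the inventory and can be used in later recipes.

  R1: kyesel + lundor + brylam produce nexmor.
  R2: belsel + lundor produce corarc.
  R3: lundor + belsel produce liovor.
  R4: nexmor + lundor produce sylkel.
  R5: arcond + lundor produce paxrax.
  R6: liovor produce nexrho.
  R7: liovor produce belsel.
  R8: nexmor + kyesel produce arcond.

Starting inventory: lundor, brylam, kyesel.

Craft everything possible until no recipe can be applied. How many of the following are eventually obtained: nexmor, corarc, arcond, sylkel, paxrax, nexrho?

4

kyesel + lundor + brylam → nexmor (R1).
Using R8, nexmor and kyesel make arcond.
Using R4, nexmor and lundor make sylkel.
Using R5, arcond and lundor make paxrax.
nexmor: reached.
corarc would need belsel and lundor (R2), but belsel is never obtained.
arcond: reached.
sylkel: reached.
paxrax: reached.
nexrho would need liovor (R6), but liovor is never obtained.
Reached: nexmor, arcond, sylkel, and paxrax — 4 of the 6.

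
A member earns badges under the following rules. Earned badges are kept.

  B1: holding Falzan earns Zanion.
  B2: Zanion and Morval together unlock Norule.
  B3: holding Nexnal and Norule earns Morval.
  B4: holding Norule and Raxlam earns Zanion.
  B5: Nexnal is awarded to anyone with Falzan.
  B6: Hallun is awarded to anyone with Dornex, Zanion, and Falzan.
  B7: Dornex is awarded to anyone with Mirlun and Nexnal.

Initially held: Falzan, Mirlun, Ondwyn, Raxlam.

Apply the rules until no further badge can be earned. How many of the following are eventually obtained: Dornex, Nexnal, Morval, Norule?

2

With Falzan, Nexnal is earned (B5).
With Mirlun and Nexnal, Dornex is earned (B7).
Dornex: reached.
Nexnal: reached.
Morval would need Nexnal and Norule (B3), but Norule is never earned.
Norule would need Zanion and Morval (B2), but Morval is never earned.
Reached: Dornex and Nexnal — 2 of the 4.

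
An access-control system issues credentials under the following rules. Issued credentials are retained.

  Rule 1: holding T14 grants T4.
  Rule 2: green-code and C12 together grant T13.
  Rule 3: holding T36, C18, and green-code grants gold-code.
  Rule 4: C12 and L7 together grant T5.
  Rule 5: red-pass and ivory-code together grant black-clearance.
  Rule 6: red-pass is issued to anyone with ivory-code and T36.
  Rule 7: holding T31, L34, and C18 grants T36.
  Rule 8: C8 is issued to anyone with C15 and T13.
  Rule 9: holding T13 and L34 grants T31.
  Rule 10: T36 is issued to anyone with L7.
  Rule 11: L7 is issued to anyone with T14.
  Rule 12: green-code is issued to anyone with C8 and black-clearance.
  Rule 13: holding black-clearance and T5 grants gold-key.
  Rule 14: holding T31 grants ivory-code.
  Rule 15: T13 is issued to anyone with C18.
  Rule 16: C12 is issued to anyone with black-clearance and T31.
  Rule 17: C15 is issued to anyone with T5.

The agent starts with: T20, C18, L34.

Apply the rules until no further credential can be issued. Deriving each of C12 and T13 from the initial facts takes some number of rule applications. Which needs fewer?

T13

T13: Holding C18 grants T13 (Rule 15). [1 rule application]
C12: Holding C18 grants T13 (Rule 15). Holding T13 and L34 grants T31 (Rule 9). Holding T31 grants ivory-code (Rule 14). Holding T31, L34, and C18 grants T36 (Rule 7). Holding ivory-code and T36 grants red-pass (Rule 6). Holding red-pass and ivory-code grants black-clearance (Rule 5). Holding black-clearance and T31 grants C12 (Rule 16). [7 rule applications]
T13 needs fewer.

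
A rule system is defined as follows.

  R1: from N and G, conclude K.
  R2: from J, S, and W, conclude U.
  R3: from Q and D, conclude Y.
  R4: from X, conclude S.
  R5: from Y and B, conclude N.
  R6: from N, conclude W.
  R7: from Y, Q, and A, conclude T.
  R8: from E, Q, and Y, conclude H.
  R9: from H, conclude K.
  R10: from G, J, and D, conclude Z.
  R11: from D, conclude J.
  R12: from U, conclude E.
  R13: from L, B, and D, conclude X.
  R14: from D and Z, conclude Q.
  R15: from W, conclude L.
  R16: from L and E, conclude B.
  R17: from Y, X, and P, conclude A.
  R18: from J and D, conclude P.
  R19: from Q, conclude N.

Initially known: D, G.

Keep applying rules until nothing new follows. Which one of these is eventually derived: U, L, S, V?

L

From D, R11 gives J.
G, J, and D hold, so Z follows (R10).
From D and Z, R14 gives Q.
From Q, R19 gives N.
From N, R6 gives W.
W holds, so L follows (R15).
No rule produces V, and it is not given. S would need X (R4), but X is never established. U would need J, S, and W (R2), but S is never established.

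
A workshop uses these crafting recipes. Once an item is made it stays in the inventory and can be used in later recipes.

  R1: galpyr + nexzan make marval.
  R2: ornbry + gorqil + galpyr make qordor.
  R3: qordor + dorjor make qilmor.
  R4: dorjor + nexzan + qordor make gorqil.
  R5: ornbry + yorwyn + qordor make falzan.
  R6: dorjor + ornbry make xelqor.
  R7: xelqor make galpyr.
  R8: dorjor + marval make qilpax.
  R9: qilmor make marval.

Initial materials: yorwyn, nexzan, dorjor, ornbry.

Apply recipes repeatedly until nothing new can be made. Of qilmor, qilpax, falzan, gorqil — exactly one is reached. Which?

dorjor + ornbry → xelqor (R6).
xelqor → galpyr (R7).
galpyr + nexzan → marval (R1).
Using R8, dorjor and marval make qilpax.
gorqil would need dorjor, nexzan, and qordor (R4), but qordor is never obtained. qilmor would need qordor and dorjor (R3), but qordor is never obtained. falzan would need ornbry, yorwyn, and qordor (R5), but qordor is never obtained.

qilpax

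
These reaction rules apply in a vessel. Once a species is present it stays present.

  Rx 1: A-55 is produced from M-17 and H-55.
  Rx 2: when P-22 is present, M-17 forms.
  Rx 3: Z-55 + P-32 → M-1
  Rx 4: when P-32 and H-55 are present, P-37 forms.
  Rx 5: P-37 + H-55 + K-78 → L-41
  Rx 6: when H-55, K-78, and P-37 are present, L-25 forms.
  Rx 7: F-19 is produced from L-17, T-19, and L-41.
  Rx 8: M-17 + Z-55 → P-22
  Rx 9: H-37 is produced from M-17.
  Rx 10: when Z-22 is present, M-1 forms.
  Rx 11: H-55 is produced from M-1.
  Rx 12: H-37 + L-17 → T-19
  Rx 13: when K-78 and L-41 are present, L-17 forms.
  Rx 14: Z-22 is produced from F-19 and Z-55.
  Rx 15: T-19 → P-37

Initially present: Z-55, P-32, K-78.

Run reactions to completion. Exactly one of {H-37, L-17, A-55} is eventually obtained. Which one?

Z-55 and P-32 present → M-1 forms (Rx 3).
M-1 present → H-55 forms (Rx 11).
P-32 and H-55 present → P-37 forms (Rx 4).
P-37, H-55, and K-78 present → L-41 forms (Rx 5).
K-78 and L-41 present → L-17 forms (Rx 13).
A-55 would need M-17 and H-55 (Rx 1), but M-17 never forms. H-37 would need M-17 (Rx 9), but M-17 never forms.

L-17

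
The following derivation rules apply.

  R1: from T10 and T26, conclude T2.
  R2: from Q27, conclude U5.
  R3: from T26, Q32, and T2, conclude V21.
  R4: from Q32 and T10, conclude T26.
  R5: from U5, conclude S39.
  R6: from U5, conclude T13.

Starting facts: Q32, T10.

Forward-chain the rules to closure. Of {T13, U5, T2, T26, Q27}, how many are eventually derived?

2

From Q32 and T10, R4 gives T26.
T10 and T26 hold, so T2 follows (R1).
T13 would need U5 (R6), but U5 is never established.
U5 would need Q27 (R2), but Q27 is never established.
T2: reached.
T26: reached.
No rule produces Q27, and it is not given.
Reached: T2 and T26 — 2 of the 5.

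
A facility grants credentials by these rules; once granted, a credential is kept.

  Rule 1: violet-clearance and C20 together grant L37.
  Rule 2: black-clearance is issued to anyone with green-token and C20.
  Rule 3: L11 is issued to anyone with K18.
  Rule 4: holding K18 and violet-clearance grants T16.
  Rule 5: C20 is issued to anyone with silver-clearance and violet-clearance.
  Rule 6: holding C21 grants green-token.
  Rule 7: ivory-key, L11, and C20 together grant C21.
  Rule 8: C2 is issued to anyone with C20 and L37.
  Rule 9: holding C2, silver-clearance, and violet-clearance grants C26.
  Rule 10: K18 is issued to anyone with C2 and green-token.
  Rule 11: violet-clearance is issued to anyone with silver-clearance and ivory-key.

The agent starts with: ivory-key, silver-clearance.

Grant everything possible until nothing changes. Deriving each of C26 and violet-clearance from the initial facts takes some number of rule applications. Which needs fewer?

violet-clearance

violet-clearance: Holding silver-clearance and ivory-key grants violet-clearance (Rule 11). [1 rule application]
C26: Holding silver-clearance and ivory-key grants violet-clearance (Rule 11). Holding silver-clearance and violet-clearance grants C20 (Rule 5). Holding violet-clearance and C20 grants L37 (Rule 1). Holding C20 and L37 grants C2 (Rule 8). Holding C2, silver-clearance, and violet-clearance grants C26 (Rule 9). [5 rule applications]
violet-clearance needs fewer.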